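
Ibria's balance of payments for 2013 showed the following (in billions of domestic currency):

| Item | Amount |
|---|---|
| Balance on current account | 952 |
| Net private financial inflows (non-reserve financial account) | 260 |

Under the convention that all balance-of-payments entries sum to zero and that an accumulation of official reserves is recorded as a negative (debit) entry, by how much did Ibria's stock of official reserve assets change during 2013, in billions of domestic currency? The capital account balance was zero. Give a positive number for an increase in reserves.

1212

Official reserve transactions balance = -(952 + 260) = -1212
An accumulation of reserves is recorded as a debit (negative entry), so the change in the stock of reserves is the negative of that balance.
Change in official reserves = -(-1212) = 1212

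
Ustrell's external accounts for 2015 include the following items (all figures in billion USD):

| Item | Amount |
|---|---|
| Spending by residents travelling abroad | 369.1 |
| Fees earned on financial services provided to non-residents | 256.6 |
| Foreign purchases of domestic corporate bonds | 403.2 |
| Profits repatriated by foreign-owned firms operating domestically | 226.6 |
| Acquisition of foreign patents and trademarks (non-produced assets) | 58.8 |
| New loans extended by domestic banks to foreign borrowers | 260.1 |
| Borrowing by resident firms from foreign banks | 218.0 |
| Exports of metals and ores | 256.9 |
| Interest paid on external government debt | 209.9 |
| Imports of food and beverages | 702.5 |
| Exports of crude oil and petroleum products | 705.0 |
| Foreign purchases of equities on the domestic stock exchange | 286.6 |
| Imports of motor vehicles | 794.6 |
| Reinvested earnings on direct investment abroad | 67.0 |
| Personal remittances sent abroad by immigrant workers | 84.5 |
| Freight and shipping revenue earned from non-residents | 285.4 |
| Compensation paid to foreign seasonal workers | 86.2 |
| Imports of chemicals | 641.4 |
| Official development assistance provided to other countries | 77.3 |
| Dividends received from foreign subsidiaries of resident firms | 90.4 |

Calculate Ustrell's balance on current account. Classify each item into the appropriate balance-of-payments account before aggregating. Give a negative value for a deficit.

Goods: 705.0 + 256.9 - 702.5 - 794.6 - 641.4 = -1176.6
Services: -369.1 + 285.4 + 256.6 = 172.9
Primary income: -86.2 - 226.6 - 209.9 + 67.0 + 90.4 = -365.3
Secondary income: -84.5 - 77.3 = -161.8
Current account = (-1176.6) + 172.9 + (-365.3) + (-161.8) = -1530.8
(Excluded from the current account — financial account: foreign purchases of domestic corporate bonds 403.2, new loans extended by domestic banks to foreign borrowers 260.1, borrowing by resident firms from foreign banks 218.0, foreign purchases of equities on the domestic stock exchange 286.6; capital account: acquisition of foreign patents and trademarks (non-produced assets) 58.8.)

-1530.8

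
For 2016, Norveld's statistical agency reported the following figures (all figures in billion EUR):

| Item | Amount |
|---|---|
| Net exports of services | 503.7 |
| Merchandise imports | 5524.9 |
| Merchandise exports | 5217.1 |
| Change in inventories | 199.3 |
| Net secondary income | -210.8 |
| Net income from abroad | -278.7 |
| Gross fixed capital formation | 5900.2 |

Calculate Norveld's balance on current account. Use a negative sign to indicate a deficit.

-293.6

Goods balance = 5217.1 - 5524.9 = -307.8
Services balance = 503.7
Trade balance (goods + services) = -307.8 + 503.7 = 195.9
Net primary income = -278.7
Net secondary income = -210.8
Current account = 195.9 + (-278.7) + (-210.8) = -293.6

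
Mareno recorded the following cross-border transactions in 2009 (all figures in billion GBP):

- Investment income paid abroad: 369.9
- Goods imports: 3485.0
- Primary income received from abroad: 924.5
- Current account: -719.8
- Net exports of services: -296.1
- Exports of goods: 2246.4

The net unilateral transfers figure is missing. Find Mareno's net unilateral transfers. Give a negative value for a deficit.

260.3

Current account = goods balance + services balance + net primary income + net secondary income
Sum of the known components = -980.1
Net unilateral transfers = CA - (known components) = -719.8 - (-980.1) = 260.3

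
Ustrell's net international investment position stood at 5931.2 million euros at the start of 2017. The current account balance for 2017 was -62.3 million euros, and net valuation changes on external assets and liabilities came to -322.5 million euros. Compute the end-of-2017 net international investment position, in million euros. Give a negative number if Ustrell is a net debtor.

5546.4

Change in NIIP = current account + net valuation change = -62.3 + (-322.5) = -384.8
End-of-year NIIP = 5931.2 + (-384.8) = 5546.4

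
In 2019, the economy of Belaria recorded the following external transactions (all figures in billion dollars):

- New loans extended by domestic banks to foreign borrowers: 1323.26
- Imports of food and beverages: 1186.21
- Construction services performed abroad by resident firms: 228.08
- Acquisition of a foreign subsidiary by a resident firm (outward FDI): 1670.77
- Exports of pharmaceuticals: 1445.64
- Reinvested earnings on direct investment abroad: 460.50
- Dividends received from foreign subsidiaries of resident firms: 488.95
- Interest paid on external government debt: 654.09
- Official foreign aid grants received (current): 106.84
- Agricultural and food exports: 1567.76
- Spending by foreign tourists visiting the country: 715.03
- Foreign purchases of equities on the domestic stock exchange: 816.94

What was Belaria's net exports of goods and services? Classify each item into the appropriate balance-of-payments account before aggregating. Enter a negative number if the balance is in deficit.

2770.30

Goods: 1445.64 - 1186.21 + 1567.76 = 1827.19
Services: 715.03 + 228.08 = 943.11
Trade balance = 1827.19 + 943.11 = 2770.30
(Excluded from the trade balance — financial account: new loans extended by domestic banks to foreign borrowers 1323.26, acquisition of a foreign subsidiary by a resident firm (outward FDI) 1670.77, foreign purchases of equities on the domestic stock exchange 816.94; primary income: reinvested earnings on direct investment abroad 460.50, dividends received from foreign subsidiaries of resident firms 488.95, interest paid on external government debt 654.09; secondary income: official foreign aid grants received (current) 106.84.)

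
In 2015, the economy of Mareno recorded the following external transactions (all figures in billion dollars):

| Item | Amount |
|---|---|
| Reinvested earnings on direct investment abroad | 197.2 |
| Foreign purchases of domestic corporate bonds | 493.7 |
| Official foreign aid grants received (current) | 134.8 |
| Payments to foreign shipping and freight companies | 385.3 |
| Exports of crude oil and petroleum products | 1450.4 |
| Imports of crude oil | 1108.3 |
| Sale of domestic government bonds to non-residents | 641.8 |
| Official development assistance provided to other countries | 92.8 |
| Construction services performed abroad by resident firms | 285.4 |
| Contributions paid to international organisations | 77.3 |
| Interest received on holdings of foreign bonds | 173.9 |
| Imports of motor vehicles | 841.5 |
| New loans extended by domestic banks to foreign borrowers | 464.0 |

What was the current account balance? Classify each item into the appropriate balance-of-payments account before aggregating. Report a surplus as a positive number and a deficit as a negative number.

-263.5

Goods: 1450.4 - 841.5 - 1108.3 = -499.4
Services: -385.3 + 285.4 = -99.9
Primary income: 197.2 + 173.9 = 371.1
Secondary income: -92.8 - 77.3 + 134.8 = -35.3
Current account = (-499.4) + (-99.9) + 371.1 + (-35.3) = -263.5
(Excluded from the current account — financial account: foreign purchases of domestic corporate bonds 493.7, sale of domestic government bonds to non-residents 641.8, new loans extended by domestic banks to foreign borrowers 464.0.)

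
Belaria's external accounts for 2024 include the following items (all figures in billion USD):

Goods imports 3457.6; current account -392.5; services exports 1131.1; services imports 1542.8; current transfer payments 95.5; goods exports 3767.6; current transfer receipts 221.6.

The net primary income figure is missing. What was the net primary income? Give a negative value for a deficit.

Current account = goods balance + services balance + net primary income + net secondary income
Sum of the known components = 24.4
Net primary income = CA - (known components) = -392.5 - 24.4 = -416.9

-416.9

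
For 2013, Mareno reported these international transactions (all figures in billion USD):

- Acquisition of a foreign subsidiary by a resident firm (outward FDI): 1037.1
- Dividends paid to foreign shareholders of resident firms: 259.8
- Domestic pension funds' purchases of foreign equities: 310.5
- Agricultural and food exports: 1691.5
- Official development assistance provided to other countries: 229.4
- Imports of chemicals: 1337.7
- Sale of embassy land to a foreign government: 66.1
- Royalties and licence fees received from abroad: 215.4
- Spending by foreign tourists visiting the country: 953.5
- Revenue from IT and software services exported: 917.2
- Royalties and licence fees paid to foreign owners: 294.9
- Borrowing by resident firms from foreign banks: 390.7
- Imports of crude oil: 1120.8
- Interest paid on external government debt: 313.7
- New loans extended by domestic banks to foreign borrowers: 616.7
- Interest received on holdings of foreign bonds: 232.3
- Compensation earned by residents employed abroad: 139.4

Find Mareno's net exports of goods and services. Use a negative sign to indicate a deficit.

Goods: -1337.7 - 1120.8 + 1691.5 = -767.0
Services: 215.4 + 953.5 + 917.2 - 294.9 = 1791.2
Trade balance = -767.0 + 1791.2 = 1024.2
(Excluded from the trade balance — financial account: acquisition of a foreign subsidiary by a resident firm (outward FDI) 1037.1, domestic pension funds' purchases of foreign equities 310.5, borrowing by resident firms from foreign banks 390.7, new loans extended by domestic banks to foreign borrowers 616.7; primary income: dividends paid to foreign shareholders of resident firms 259.8, interest paid on external government debt 313.7, interest received on holdings of foreign bonds 232.3, compensation earned by residents employed abroad 139.4; secondary income: official development assistance provided to other countries 229.4; capital account: sale of embassy land to a foreign government 66.1.)

1024.2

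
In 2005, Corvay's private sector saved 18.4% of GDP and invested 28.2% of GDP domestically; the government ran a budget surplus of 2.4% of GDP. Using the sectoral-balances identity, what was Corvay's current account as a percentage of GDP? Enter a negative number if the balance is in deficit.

-7.4

By the sectoral-balances identity, CA = (S_private - I) + (T - G).
Private balance = 18.4 - 28.2 = -9.8
Government balance (T - G) = 2.4
CA = -9.8 + 2.4 = -7.4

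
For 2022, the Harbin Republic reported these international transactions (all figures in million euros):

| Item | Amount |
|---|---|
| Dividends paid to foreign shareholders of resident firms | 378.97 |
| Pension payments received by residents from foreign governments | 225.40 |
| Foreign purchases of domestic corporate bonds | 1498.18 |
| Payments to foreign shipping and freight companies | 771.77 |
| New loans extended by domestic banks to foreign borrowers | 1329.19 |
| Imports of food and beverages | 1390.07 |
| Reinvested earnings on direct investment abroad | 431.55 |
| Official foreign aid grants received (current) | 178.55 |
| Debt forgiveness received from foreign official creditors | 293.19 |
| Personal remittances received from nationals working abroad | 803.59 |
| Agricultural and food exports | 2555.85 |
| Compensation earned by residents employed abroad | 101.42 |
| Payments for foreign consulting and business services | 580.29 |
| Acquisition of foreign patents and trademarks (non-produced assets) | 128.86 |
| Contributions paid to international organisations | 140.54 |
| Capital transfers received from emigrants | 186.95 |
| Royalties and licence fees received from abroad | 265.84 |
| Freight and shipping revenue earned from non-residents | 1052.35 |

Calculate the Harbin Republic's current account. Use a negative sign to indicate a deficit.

Goods: 2555.85 - 1390.07 = 1165.78
Services: 1052.35 + 265.84 - 771.77 - 580.29 = -33.87
Primary income: -378.97 + 431.55 + 101.42 = 154.00
Secondary income: -140.54 + 225.40 + 803.59 + 178.55 = 1067.00
Current account = 1165.78 + (-33.87) + 154.00 + 1067.00 = 2352.91
(Excluded from the current account — financial account: foreign purchases of domestic corporate bonds 1498.18, new loans extended by domestic banks to foreign borrowers 1329.19; capital account: debt forgiveness received from foreign official creditors 293.19, acquisition of foreign patents and trademarks (non-produced assets) 128.86, capital transfers received from emigrants 186.95.)

2352.91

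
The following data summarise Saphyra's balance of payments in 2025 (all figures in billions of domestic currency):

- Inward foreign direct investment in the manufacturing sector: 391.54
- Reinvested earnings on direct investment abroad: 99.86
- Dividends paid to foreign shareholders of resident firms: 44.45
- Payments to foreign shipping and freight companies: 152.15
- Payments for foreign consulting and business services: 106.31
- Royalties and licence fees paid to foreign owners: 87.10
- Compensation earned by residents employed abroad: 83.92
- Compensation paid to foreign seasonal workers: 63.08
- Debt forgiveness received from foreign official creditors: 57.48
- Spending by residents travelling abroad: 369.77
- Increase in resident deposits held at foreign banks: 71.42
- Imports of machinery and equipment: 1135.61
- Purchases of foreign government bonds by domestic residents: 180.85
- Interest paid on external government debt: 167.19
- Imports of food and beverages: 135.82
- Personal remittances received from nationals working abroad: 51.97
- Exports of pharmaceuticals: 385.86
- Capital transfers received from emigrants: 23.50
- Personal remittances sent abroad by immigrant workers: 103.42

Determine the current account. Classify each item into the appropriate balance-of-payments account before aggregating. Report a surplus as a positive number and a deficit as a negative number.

Goods: 385.86 - 135.82 - 1135.61 = -885.57
Services: -106.31 - 369.77 - 87.10 - 152.15 = -715.33
Primary income: -44.45 - 63.08 - 167.19 + 83.92 + 99.86 = -90.94
Secondary income: 51.97 - 103.42 = -51.45
Current account = (-885.57) + (-715.33) + (-90.94) + (-51.45) = -1743.29
(Excluded from the current account — financial account: inward foreign direct investment in the manufacturing sector 391.54, increase in resident deposits held at foreign banks 71.42, purchases of foreign government bonds by domestic residents 180.85; capital account: debt forgiveness received from foreign official creditors 57.48, capital transfers received from emigrants 23.50.)

-1743.29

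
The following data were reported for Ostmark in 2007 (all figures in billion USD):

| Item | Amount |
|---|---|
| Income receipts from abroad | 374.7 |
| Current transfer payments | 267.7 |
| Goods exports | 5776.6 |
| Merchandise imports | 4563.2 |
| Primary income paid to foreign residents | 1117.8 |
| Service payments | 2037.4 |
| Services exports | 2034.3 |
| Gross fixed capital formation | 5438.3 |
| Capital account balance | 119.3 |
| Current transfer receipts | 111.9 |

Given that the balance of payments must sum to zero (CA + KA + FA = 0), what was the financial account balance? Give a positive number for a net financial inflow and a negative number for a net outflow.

-430.7

Goods balance = 5776.6 - 4563.2 = 1213.4
Services balance = 2034.3 - 2037.4 = -3.1
Trade balance (goods + services) = 1213.4 + (-3.1) = 1210.3
Net primary income = 374.7 - 1117.8 = -743.1
Net secondary income = 111.9 - 267.7 = -155.8
Current account = 1210.3 + (-743.1) + (-155.8) = 311.4
Financial account = -(311.4 + 119.3) = -430.7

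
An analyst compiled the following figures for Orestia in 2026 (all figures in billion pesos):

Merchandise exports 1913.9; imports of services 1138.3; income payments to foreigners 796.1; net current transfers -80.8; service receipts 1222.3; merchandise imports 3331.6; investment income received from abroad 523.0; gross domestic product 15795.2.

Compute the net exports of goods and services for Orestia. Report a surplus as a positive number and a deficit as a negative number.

Goods balance = 1913.9 - 3331.6 = -1417.7
Services balance = 1222.3 - 1138.3 = 84.0
Trade balance (goods + services) = -1417.7 + 84.0 = -1333.7

-1333.7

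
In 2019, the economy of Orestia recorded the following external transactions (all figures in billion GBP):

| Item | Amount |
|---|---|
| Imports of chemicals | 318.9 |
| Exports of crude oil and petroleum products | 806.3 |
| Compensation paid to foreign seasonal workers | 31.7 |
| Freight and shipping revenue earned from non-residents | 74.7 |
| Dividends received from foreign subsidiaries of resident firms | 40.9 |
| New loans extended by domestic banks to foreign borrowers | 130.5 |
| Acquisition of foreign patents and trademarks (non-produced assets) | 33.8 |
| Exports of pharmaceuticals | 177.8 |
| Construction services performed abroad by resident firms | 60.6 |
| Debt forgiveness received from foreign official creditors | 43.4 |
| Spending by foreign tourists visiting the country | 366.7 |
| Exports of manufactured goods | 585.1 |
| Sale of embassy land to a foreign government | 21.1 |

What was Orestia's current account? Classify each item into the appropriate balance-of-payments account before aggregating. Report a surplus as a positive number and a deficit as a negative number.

Goods: 806.3 + 177.8 - 318.9 + 585.1 = 1250.3
Services: 74.7 + 60.6 + 366.7 = 502.0
Primary income: 40.9 - 31.7 = 9.2
Current account = 1250.3 + 502.0 + 9.2 = 1761.5
(Excluded from the current account — financial account: new loans extended by domestic banks to foreign borrowers 130.5; capital account: acquisition of foreign patents and trademarks (non-produced assets) 33.8, debt forgiveness received from foreign official creditors 43.4, sale of embassy land to a foreign government 21.1.)

1761.5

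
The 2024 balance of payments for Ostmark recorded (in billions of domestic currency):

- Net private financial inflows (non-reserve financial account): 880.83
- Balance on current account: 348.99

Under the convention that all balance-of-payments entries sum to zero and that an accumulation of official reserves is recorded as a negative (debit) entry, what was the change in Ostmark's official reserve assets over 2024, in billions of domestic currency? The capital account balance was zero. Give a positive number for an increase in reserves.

1229.82

Official reserve transactions balance = -(348.99 + 880.83) = -1229.82
An accumulation of reserves is recorded as a debit (negative entry), so the change in the stock of reserves is the negative of that balance.
Change in official reserves = -(-1229.82) = 1229.82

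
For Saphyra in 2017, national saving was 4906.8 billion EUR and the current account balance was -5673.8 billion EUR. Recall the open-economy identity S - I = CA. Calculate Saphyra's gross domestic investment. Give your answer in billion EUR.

I = S - CA = 4906.8 - (-5673.8) = 10580.6

10580.6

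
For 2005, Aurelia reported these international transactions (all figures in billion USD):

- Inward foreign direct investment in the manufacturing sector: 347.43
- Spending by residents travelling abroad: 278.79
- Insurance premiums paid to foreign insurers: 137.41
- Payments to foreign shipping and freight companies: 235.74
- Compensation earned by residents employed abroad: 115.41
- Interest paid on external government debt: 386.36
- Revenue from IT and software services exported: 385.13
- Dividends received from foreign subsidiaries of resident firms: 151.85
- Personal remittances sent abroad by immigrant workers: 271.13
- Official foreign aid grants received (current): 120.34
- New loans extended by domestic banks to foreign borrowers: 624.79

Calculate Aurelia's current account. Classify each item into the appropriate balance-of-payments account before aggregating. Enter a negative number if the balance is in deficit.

-536.70

Services: -278.79 - 235.74 - 137.41 + 385.13 = -266.81
Primary income: 151.85 + 115.41 - 386.36 = -119.10
Secondary income: -271.13 + 120.34 = -150.79
Current account = (-266.81) + (-119.10) + (-150.79) = -536.70
(Excluded from the current account — financial account: inward foreign direct investment in the manufacturing sector 347.43, new loans extended by domestic banks to foreign borrowers 624.79.)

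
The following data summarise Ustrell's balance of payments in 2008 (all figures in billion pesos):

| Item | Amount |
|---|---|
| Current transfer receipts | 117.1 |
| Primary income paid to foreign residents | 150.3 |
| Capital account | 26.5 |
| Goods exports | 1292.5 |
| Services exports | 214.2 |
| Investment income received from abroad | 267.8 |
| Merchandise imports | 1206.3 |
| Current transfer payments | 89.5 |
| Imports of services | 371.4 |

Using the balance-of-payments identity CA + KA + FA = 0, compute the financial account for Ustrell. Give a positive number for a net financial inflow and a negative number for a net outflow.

Goods balance = 1292.5 - 1206.3 = 86.2
Services balance = 214.2 - 371.4 = -157.2
Trade balance (goods + services) = 86.2 + (-157.2) = -71.0
Net primary income = 267.8 - 150.3 = 117.5
Net secondary income = 117.1 - 89.5 = 27.6
Current account = -71.0 + 117.5 + 27.6 = 74.1
Financial account = -(74.1 + 26.5) = -100.6

-100.6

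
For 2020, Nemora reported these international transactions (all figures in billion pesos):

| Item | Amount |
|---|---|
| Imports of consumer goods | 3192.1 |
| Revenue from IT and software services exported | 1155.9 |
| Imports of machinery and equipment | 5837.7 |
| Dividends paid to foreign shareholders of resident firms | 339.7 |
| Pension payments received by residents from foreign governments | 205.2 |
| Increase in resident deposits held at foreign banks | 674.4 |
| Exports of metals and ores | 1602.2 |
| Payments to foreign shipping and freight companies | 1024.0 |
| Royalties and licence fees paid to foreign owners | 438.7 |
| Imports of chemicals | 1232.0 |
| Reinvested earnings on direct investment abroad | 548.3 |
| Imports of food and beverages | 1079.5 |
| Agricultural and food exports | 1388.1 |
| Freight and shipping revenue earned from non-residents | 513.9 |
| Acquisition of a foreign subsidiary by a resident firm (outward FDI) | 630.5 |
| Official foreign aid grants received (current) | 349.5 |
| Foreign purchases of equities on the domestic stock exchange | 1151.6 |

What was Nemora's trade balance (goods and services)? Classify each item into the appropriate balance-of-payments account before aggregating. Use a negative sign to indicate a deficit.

Goods: -1079.5 - 5837.7 + 1388.1 - 3192.1 - 1232.0 + 1602.2 = -8351.0
Services: 1155.9 + 513.9 - 1024.0 - 438.7 = 207.1
Trade balance = -8351.0 + 207.1 = -8143.9
(Excluded from the trade balance — primary income: dividends paid to foreign shareholders of resident firms 339.7, reinvested earnings on direct investment abroad 548.3; secondary income: pension payments received by residents from foreign governments 205.2, official foreign aid grants received (current) 349.5; financial account: increase in resident deposits held at foreign banks 674.4, acquisition of a foreign subsidiary by a resident firm (outward FDI) 630.5, foreign purchases of equities on the domestic stock exchange 1151.6.)

-8143.9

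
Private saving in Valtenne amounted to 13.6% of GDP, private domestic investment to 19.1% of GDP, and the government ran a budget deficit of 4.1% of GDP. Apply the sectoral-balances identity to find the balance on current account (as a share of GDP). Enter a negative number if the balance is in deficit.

-9.6

By the sectoral-balances identity, CA = (S_private - I) + (T - G).
Private balance = 13.6 - 19.1 = -5.5
Government balance (T - G) = -4.1
CA = -5.5 + (-4.1) = -9.6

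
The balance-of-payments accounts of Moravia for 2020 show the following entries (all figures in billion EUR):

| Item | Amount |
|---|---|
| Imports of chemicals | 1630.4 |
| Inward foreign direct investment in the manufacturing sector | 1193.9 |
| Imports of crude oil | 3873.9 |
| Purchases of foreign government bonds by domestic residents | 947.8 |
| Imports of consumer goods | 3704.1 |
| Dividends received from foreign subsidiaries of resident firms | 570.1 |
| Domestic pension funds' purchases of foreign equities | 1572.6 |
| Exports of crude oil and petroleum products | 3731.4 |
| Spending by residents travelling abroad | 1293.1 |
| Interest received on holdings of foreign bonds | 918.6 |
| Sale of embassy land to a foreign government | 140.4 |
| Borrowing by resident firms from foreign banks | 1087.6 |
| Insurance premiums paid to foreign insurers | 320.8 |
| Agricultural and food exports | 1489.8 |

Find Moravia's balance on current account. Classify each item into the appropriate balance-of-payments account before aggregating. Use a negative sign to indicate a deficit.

Goods: 3731.4 - 3873.9 - 3704.1 + 1489.8 - 1630.4 = -3987.2
Services: -320.8 - 1293.1 = -1613.9
Primary income: 918.6 + 570.1 = 1488.7
Current account = (-3987.2) + (-1613.9) + 1488.7 = -4112.4
(Excluded from the current account — financial account: inward foreign direct investment in the manufacturing sector 1193.9, purchases of foreign government bonds by domestic residents 947.8, domestic pension funds' purchases of foreign equities 1572.6, borrowing by resident firms from foreign banks 1087.6; capital account: sale of embassy land to a foreign government 140.4.)

-4112.4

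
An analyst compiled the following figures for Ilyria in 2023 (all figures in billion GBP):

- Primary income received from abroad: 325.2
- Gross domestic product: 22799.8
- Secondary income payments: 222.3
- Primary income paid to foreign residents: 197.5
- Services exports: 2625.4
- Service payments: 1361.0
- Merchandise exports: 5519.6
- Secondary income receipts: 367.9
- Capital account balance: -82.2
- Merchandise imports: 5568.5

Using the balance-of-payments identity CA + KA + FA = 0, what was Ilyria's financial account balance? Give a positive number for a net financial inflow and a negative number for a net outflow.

-1406.6

Goods balance = 5519.6 - 5568.5 = -48.9
Services balance = 2625.4 - 1361.0 = 1264.4
Trade balance (goods + services) = -48.9 + 1264.4 = 1215.5
Net primary income = 325.2 - 197.5 = 127.7
Net secondary income = 367.9 - 222.3 = 145.6
Current account = 1215.5 + 127.7 + 145.6 = 1488.8
Financial account = -(1488.8 + (-82.2)) = -1406.6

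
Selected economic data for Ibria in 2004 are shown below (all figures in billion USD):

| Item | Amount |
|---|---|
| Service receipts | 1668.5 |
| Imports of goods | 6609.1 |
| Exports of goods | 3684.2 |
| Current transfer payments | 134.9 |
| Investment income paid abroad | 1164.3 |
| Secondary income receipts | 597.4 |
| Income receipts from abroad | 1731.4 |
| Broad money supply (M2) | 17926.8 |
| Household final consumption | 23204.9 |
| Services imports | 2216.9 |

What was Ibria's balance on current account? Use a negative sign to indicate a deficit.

-2443.7

Goods balance = 3684.2 - 6609.1 = -2924.9
Services balance = 1668.5 - 2216.9 = -548.4
Trade balance (goods + services) = -2924.9 + (-548.4) = -3473.3
Net primary income = 1731.4 - 1164.3 = 567.1
Net secondary income = 597.4 - 134.9 = 462.5
Current account = -3473.3 + 567.1 + 462.5 = -2443.7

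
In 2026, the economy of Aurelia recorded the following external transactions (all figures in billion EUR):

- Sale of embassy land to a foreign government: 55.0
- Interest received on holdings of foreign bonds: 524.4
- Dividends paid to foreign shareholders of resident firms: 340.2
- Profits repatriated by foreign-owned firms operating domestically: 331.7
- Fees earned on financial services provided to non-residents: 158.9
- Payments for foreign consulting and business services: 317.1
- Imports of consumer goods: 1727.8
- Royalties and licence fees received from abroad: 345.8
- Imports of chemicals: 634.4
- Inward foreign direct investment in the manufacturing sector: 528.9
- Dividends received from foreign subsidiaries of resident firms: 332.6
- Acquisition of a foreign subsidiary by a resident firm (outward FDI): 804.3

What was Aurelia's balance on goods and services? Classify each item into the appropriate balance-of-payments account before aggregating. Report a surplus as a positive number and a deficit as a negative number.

-2174.6

Goods: -634.4 - 1727.8 = -2362.2
Services: 345.8 - 317.1 + 158.9 = 187.6
Trade balance = -2362.2 + 187.6 = -2174.6
(Excluded from the trade balance — capital account: sale of embassy land to a foreign government 55.0; primary income: interest received on holdings of foreign bonds 524.4, dividends paid to foreign shareholders of resident firms 340.2, profits repatriated by foreign-owned firms operating domestically 331.7, dividends received from foreign subsidiaries of resident firms 332.6; financial account: inward foreign direct investment in the manufacturing sector 528.9, acquisition of a foreign subsidiary by a resident firm (outward FDI) 804.3.)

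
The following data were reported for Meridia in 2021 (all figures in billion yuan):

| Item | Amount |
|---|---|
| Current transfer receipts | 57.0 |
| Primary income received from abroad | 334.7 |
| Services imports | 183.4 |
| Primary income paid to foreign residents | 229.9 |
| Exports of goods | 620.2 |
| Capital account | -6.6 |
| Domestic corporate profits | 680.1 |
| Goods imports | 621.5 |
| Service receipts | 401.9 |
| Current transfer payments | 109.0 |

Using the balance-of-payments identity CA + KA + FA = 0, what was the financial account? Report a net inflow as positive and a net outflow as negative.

Goods balance = 620.2 - 621.5 = -1.3
Services balance = 401.9 - 183.4 = 218.5
Trade balance (goods + services) = -1.3 + 218.5 = 217.2
Net primary income = 334.7 - 229.9 = 104.8
Net secondary income = 57.0 - 109.0 = -52.0
Current account = 217.2 + 104.8 + (-52.0) = 270.0
Financial account = -(270.0 + (-6.6)) = -263.4

-263.4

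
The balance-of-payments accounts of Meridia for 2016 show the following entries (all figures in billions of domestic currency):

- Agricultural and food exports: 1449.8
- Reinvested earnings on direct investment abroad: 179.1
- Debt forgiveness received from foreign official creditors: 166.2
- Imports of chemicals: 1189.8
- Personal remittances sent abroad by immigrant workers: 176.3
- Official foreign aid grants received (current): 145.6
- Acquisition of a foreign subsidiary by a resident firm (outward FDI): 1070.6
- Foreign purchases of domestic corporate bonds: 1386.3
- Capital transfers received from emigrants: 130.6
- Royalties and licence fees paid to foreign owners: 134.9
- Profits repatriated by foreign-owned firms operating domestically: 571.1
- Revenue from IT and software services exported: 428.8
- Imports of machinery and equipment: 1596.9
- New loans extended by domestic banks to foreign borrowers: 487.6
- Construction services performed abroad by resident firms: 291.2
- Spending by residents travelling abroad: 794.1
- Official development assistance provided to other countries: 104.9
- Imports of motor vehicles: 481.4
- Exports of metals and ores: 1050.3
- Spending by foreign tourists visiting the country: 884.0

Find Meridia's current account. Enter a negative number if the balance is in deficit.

Goods: -1189.8 - 1596.9 + 1449.8 + 1050.3 - 481.4 = -768.0
Services: 884.0 + 428.8 - 134.9 - 794.1 + 291.2 = 675.0
Primary income: -571.1 + 179.1 = -392.0
Secondary income: -104.9 + 145.6 - 176.3 = -135.6
Current account = (-768.0) + 675.0 + (-392.0) + (-135.6) = -620.6
(Excluded from the current account — capital account: debt forgiveness received from foreign official creditors 166.2, capital transfers received from emigrants 130.6; financial account: acquisition of a foreign subsidiary by a resident firm (outward FDI) 1070.6, foreign purchases of domestic corporate bonds 1386.3, new loans extended by domestic banks to foreign borrowers 487.6.)

-620.6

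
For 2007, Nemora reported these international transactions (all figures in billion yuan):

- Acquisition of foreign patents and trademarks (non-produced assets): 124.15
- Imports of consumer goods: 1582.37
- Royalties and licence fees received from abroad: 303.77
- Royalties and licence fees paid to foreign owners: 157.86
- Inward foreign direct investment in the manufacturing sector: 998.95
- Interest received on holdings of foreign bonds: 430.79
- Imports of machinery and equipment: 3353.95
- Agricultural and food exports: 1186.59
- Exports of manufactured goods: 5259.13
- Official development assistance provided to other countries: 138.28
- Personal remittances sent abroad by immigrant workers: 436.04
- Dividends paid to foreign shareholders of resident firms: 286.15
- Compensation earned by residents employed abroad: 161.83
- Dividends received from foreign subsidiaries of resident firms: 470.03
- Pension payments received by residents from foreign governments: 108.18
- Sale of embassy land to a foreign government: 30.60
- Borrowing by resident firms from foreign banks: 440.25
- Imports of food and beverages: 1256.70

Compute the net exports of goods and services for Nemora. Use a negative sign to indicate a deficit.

398.61

Goods: -1582.37 - 1256.70 - 3353.95 + 1186.59 + 5259.13 = 252.70
Services: 303.77 - 157.86 = 145.91
Trade balance = 252.70 + 145.91 = 398.61
(Excluded from the trade balance — capital account: acquisition of foreign patents and trademarks (non-produced assets) 124.15, sale of embassy land to a foreign government 30.60; financial account: inward foreign direct investment in the manufacturing sector 998.95, borrowing by resident firms from foreign banks 440.25; primary income: interest received on holdings of foreign bonds 430.79, dividends paid to foreign shareholders of resident firms 286.15, compensation earned by residents employed abroad 161.83, dividends received from foreign subsidiaries of resident firms 470.03; secondary income: official development assistance provided to other countries 138.28, personal remittances sent abroad by immigrant workers 436.04, pension payments received by residents from foreign governments 108.18.)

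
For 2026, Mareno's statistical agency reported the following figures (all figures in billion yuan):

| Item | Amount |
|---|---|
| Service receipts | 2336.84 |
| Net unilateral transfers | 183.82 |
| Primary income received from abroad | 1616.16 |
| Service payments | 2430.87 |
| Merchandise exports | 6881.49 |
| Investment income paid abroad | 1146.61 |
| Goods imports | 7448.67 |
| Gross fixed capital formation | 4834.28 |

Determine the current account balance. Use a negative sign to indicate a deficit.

Goods balance = 6881.49 - 7448.67 = -567.18
Services balance = 2336.84 - 2430.87 = -94.03
Trade balance (goods + services) = -567.18 + (-94.03) = -661.21
Net primary income = 1616.16 - 1146.61 = 469.55
Net secondary income = 183.82
Current account = -661.21 + 469.55 + 183.82 = -7.84

-7.84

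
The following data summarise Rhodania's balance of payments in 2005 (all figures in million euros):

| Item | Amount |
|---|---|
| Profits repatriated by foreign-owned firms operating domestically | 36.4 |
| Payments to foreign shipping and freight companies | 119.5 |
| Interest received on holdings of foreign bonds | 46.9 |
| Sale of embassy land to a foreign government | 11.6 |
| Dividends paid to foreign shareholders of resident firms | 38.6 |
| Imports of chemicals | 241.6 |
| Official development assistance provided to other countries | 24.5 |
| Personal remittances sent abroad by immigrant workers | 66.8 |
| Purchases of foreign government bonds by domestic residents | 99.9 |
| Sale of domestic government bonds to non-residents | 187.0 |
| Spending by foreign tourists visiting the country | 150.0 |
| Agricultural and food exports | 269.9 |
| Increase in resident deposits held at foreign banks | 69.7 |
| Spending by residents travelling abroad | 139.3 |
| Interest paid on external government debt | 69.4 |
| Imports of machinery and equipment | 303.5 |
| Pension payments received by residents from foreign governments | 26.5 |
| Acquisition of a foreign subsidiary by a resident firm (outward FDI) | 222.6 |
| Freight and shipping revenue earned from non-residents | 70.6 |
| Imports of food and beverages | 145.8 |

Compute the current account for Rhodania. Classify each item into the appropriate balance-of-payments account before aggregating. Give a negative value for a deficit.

Goods: -241.6 - 145.8 + 269.9 - 303.5 = -421.0
Services: 150.0 - 119.5 - 139.3 + 70.6 = -38.2
Primary income: -38.6 - 69.4 + 46.9 - 36.4 = -97.5
Secondary income: 26.5 - 24.5 - 66.8 = -64.8
Current account = (-421.0) + (-38.2) + (-97.5) + (-64.8) = -621.5
(Excluded from the current account — capital account: sale of embassy land to a foreign government 11.6; financial account: purchases of foreign government bonds by domestic residents 99.9, sale of domestic government bonds to non-residents 187.0, increase in resident deposits held at foreign banks 69.7, acquisition of a foreign subsidiary by a resident firm (outward FDI) 222.6.)

-621.5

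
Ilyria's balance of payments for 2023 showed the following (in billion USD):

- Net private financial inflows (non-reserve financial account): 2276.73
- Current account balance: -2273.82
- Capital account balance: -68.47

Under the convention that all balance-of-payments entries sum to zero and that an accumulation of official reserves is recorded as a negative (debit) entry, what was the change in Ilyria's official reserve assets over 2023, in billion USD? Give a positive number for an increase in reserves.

Official reserve transactions balance = -((-2273.82) + (-68.47) + 2276.73) = 65.56
An accumulation of reserves is recorded as a debit (negative entry), so the change in the stock of reserves is the negative of that balance.
Change in official reserves = -(65.56) = -65.56

-65.56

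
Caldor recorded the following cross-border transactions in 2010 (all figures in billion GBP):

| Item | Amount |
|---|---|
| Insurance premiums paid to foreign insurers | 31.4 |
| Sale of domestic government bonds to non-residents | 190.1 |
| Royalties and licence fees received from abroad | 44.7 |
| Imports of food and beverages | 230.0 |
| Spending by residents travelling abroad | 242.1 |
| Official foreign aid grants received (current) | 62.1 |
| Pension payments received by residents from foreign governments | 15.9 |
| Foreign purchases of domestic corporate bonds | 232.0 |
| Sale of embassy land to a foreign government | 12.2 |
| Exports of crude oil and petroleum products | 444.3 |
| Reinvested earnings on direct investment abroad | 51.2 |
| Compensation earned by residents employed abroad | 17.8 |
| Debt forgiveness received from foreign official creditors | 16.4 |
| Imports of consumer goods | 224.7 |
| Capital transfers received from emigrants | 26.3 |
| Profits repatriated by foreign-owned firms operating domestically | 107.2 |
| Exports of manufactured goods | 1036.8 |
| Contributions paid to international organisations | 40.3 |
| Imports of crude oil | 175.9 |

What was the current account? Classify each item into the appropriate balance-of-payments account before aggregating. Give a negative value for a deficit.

Goods: 444.3 - 230.0 + 1036.8 - 175.9 - 224.7 = 850.5
Services: -31.4 - 242.1 + 44.7 = -228.8
Primary income: 17.8 + 51.2 - 107.2 = -38.2
Secondary income: 15.9 - 40.3 + 62.1 = 37.7
Current account = 850.5 + (-228.8) + (-38.2) + 37.7 = 621.2
(Excluded from the current account — financial account: sale of domestic government bonds to non-residents 190.1, foreign purchases of domestic corporate bonds 232.0; capital account: sale of embassy land to a foreign government 12.2, debt forgiveness received from foreign official creditors 16.4, capital transfers received from emigrants 26.3.)

621.2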